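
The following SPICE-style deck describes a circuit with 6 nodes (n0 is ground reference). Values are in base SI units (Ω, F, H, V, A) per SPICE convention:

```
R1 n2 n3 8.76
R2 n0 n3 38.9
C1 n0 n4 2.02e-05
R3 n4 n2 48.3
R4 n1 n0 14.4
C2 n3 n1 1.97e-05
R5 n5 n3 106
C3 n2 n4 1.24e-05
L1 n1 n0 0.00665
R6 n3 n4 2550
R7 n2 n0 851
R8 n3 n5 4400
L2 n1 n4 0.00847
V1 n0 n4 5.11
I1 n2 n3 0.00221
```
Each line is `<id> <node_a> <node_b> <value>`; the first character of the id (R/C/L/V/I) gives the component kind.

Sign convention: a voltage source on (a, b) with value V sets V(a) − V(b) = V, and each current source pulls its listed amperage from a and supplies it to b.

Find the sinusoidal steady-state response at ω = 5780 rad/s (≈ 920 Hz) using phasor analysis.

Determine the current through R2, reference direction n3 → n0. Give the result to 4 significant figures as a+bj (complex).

-0.04608-0.001590j A

Apply KCL at each of the 5 non-ground nodes and solve the resulting linear system.
Node n1: branches {R4, C2, L1, L2} → V_1 = -0.6656-0.7900j
Node n2: branches {R1, R3, C3, R7, I1} → V_2 = -2.931-1.200j
Node n3: branches {R1, R2, C2, R5, R6, R8, I1} → V_3 = -1.793-0.06186j
Node n4: branches {C1, R3, C3, R6, L2, V1} → V_4 = -5.110+0.000j
Node n5: branches {R5, R8} → V_5 = -1.793-0.06186j
Source currents: i(V1)=-0.1163-0.6372j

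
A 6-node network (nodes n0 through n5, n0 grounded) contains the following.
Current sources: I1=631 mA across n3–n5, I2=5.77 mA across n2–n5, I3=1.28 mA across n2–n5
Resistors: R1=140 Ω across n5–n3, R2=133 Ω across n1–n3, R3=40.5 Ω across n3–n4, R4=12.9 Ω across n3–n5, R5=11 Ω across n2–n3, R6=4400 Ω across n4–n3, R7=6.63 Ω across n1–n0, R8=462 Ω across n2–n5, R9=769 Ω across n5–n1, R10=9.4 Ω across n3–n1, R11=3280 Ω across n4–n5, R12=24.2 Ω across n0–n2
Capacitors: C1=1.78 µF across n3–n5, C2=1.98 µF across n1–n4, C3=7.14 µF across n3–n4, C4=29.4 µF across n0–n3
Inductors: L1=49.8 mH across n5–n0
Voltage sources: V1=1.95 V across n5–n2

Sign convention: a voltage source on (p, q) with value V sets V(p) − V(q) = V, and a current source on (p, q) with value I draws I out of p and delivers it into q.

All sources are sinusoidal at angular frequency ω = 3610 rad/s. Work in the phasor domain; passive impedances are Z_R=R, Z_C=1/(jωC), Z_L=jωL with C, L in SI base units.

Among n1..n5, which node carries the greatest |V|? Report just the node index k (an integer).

5

Element admittances at ω=3610 rad/s:
  I1: injects 0.631 A into n5 (from n3)
  Y(R1) = 0.007143+0.000j S between n5,n3
  Y(R2) = 0.007519+0.000j S between n1,n3
  I2: injects 0.00577 A into n5 (from n2)
  I3: injects 0.00128 A into n5 (from n2)
  Y(R3) = 0.02469+0.000j S between n3,n4
  Y(C1) = 0.000+0.006426j S between n3,n5
  Y(R4) = 0.07752+0.000j S between n3,n5
  Y(R5) = 0.09091+0.000j S between n2,n3
  Y(R6) = 0.0002273+0.000j S between n4,n3
  Y(R7) = 0.1508+0.000j S between n1,n0
  Y(C2) = 0.000+0.007148j S between n1,n4
  Y(L1) = 0.000-0.005562j S between n5,n0
  Y(R8) = 0.002165+0.000j S between n2,n5
  Y(C3) = 0.000+0.02578j S between n3,n4
  Y(R9) = 0.001300+0.000j S between n5,n1
  Y(R10) = 0.1064+0.000j S between n3,n1
  Y(R11) = 0.0003049+0.000j S between n4,n5
  Y(C4) = 0.000+0.1061j S between n0,n3
  Y(R12) = 0.04132+0.000j S between n0,n2
  V1: constraint V(n5)−V(n2) = 1.95
Assemble and solve the 6×6 MNA system:
  V(n1)=-0.1233+0.2421j  V(n2)=1.850+0.4341j  V(n3)=-0.3140+0.5677j  V(n4)=-0.2362+0.5185j  V(n5)=3.800+0.4341j
  i(V1)=0.2760+0.005790j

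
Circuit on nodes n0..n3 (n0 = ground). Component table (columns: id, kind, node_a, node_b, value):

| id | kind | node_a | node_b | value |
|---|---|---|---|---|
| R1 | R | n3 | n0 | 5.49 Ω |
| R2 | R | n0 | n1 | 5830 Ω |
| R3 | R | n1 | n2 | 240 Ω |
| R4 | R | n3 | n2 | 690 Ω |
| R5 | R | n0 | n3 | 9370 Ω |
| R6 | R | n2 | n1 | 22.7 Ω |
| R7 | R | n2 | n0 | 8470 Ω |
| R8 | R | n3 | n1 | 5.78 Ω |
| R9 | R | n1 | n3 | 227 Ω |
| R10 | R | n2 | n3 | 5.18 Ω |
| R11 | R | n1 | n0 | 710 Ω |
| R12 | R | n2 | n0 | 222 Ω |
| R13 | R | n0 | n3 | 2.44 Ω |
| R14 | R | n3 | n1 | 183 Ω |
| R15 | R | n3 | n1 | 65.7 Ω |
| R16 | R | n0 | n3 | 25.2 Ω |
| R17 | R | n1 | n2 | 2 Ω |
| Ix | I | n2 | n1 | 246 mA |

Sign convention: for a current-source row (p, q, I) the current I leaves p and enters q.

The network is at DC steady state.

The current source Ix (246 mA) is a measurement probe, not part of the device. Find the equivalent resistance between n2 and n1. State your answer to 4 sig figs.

R_eq = 1.543 Ω

Element admittances at DC:
  Y(R1) = 0.1821 S between n3,n0
  Y(R2) = 0.0001715 S between n0,n1
  Y(R3) = 0.004167 S between n1,n2
  Y(R4) = 0.001449 S between n3,n2
  Y(R5) = 0.0001067 S between n0,n3
  Y(R6) = 0.04405 S between n2,n1
  Y(R7) = 0.0001181 S between n2,n0
  Y(R8) = 0.1730 S between n3,n1
  Y(R9) = 0.004405 S between n1,n3
  Y(R10) = 0.1931 S between n2,n3
  Y(R11) = 0.001408 S between n1,n0
  Y(R12) = 0.004505 S between n2,n0
  Y(R13) = 0.4098 S between n0,n3
  Y(R14) = 0.005464 S between n3,n1
  Y(R15) = 0.01522 S between n3,n1
  Y(R16) = 0.03968 S between n0,n3
  Y(R17) = 0.5000 S between n1,n2
  Ix: injects 0.246 A into n1 (from n2)
Assemble and solve the 3×3 MNA system:
  V(n1)=0.1905  V(n2)=-0.1892  V(n3)=0.0009081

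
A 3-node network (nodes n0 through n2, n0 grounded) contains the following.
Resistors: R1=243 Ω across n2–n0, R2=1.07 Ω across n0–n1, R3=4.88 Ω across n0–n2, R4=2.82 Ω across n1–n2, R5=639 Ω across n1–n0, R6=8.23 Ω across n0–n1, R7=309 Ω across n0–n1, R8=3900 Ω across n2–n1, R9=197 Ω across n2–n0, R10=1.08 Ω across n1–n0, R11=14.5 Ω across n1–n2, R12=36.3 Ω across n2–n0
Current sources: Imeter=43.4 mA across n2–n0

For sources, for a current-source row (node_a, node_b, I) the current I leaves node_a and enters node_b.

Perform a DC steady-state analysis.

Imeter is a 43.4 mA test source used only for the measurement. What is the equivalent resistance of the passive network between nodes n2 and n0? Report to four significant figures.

R_eq = 1.692 Ω

MNA unknowns: 2 node voltages V₁..V_2
R1: Y=0.004115 on G[2,0]
R2: Y=0.9346 on G[0,1]
R3: Y=0.2049 on G[0,2]
R4: Y=0.3546 on G[1,2]
R5: Y=0.001565 on G[1,0]
R6: Y=0.1215 on G[0,1]
R7: Y=0.003236 on G[0,1]
R8: Y=0.0002564 on G[2,1]
R9: Y=0.005076 on G[2,0]
R10: Y=0.9259 on G[1,0]
R11: Y=0.06897 on G[1,2]
R12: Y=0.02755 on G[2,0]
Imeter: z[2]−=0.0434, z[0]+=0.0434
solve → V1=-0.01291, V2=-0.07344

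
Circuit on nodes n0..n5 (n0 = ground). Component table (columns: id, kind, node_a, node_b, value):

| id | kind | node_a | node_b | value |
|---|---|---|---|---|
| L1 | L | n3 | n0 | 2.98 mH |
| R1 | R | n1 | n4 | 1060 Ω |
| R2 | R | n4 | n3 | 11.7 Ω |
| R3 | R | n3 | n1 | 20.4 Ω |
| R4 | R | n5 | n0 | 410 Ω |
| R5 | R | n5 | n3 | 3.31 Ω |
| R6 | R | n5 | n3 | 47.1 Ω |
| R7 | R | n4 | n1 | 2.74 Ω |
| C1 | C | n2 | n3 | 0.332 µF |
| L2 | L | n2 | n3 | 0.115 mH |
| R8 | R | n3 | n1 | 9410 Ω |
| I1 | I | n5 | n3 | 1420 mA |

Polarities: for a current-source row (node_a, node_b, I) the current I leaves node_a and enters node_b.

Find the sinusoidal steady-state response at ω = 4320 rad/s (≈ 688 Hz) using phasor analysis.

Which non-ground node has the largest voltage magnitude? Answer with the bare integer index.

MNA unknowns: 5 node voltages V₁..V_5
L1: Y=0.000-0.07768j on G[3,0]
R1: Y=0.0009434+0.000j on G[1,4]
R2: Y=0.08547+0.000j on G[4,3]
R3: Y=0.04902+0.000j on G[3,1]
R4: Y=0.002439+0.000j on G[5,0]
R5: Y=0.3021+0.000j on G[5,3]
R6: Y=0.02123+0.000j on G[5,3]
R7: Y=0.3650+0.000j on G[4,1]
C1: Y=0.000+0.001434j on G[2,3]
L2: Y=0.000-2.013j on G[2,3]
R8: Y=0.0001063+0.000j on G[3,1]
I1: z[5]−=1.42, z[3]+=1.42
solve → V1=0.004261+0.1367j, V2=0.004261+0.1367j, V3=0.004261+0.1367j, V4=0.004261+0.1367j, V5=-4.354+0.1357j

5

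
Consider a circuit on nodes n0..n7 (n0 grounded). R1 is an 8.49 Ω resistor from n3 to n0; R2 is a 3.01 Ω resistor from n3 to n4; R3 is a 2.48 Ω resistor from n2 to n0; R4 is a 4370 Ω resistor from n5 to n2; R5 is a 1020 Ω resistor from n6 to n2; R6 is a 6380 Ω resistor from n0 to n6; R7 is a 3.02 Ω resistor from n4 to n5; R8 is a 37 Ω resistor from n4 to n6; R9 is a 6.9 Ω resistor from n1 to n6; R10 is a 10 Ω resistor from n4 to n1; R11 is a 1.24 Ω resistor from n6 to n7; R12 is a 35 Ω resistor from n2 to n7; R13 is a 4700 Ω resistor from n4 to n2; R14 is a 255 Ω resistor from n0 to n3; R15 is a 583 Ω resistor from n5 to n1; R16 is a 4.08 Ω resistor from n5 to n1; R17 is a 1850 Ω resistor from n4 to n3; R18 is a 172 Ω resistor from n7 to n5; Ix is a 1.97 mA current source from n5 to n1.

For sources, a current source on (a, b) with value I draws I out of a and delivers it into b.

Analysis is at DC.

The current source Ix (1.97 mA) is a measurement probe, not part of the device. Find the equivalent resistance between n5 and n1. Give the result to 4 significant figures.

MNA unknowns: 7 node voltages V₁..V_7
R1: Y=0.1178 on G[3,0]
R2: Y=0.3322 on G[3,4]
R3: Y=0.4032 on G[2,0]
R4: Y=0.0002288 on G[5,2]
R5: Y=0.0009804 on G[6,2]
R6: Y=0.0001567 on G[0,6]
R7: Y=0.3311 on G[4,5]
R8: Y=0.02703 on G[4,6]
R9: Y=0.1449 on G[1,6]
R10: Y=0.1000 on G[4,1]
R11: Y=0.8065 on G[6,7]
R12: Y=0.02857 on G[2,7]
R13: Y=0.0002128 on G[4,2]
R14: Y=0.003922 on G[0,3]
R15: Y=0.001715 on G[5,1]
R16: Y=0.2451 on G[5,1]
R17: Y=0.0005405 on G[4,3]
R18: Y=0.005814 on G[7,5]
Ix: z[5]−=0.00197, z[1]+=0.00197
solve → V1=0.003382, V2=0.0001451, V3=-0.0004837, V4=-0.0006606, V5=-0.002297, V6=0.002250, V7=0.002147

R_eq = 2.883 Ω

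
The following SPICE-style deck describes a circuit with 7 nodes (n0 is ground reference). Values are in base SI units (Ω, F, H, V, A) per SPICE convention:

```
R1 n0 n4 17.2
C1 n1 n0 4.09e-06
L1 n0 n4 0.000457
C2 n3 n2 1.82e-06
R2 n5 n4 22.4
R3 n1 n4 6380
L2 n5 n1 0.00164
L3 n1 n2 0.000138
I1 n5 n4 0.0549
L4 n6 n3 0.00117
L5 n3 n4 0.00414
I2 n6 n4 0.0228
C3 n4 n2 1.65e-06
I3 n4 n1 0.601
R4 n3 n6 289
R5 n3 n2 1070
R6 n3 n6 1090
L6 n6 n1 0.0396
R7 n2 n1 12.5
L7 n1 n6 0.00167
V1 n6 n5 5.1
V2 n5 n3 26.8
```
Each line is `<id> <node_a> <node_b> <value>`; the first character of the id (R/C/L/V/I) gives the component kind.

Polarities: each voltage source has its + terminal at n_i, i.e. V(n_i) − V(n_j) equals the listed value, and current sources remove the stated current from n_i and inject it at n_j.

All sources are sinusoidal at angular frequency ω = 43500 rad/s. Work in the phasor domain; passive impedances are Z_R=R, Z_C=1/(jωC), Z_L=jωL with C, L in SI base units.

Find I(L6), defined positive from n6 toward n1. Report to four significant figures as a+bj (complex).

0.005745-0.01448j A

Apply KCL at each of the 6 non-ground nodes and solve the resulting linear system.
Node n1: branches {C1, R3, L2, L3, I3, L6, R7, L7} → V_1 = 1.610+2.173j
Node n2: branches {C2, L3, C3, R5, R7} → V_2 = -5.864-1.856j
Node n3: branches {C2, L4, L5, R4, R5, R6, V2} → V_3 = -5.347+12.07j
Node n4: branches {R1, L1, R2, R3, I1, L5, I2, C3, I3} → V_4 = 6.241+0.4722j
Node n5: branches {R2, L2, I1, V1, V2} → V_5 = 21.45+12.07j
Node n6: branches {L4, I2, R4, R6, L6, L7, V1} → V_6 = 26.55+12.07j
Source currents: i(V1)=-0.3044+0.9846j, i(V2)=-1.177+0.7451j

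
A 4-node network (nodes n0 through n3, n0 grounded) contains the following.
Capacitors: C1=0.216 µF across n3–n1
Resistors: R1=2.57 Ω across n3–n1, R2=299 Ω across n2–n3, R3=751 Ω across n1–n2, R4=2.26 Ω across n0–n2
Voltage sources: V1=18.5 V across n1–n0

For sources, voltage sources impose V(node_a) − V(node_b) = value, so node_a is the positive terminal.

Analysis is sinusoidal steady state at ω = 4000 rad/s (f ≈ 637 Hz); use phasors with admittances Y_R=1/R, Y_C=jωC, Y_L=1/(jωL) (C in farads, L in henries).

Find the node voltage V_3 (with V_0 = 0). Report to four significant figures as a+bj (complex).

Element admittances at ω=4000 rad/s:
  Y(C1) = 0.000+0.0008640j S between n3,n1
  Y(R1) = 0.3891+0.000j S between n3,n1
  Y(R2) = 0.003344+0.000j S between n2,n3
  Y(R3) = 0.001332+0.000j S between n1,n2
  Y(R4) = 0.4425+0.000j S between n0,n2
  V1: constraint V(n1)−V(n0) = 18.5
Assemble and solve the 4×4 MNA system:
  V(n1)=18.50+0.000j  V(n2)=0.1923+2.569e-06j  V(n3)=18.34+0.0003435j
  i(V1)=-0.08509-1.137e-06j

18.34+0.0003435j V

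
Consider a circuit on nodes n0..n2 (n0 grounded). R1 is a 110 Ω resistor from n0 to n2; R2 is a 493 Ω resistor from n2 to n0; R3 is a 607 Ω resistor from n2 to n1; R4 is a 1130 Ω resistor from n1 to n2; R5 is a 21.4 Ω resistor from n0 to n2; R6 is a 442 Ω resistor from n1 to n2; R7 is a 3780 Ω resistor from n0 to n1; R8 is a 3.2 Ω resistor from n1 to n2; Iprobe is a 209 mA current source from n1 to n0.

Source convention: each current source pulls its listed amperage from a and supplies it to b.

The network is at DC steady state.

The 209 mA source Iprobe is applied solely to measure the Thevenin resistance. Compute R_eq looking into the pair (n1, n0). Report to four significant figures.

Apply KCL at each of the 2 non-ground nodes and solve the resulting linear system.
Node n1: branches {R3, R4, R6, R7, R8, Iprobe} → V_1 = -4.249
Node n2: branches {R1, R2, R3, R4, R5, R6, R8} → V_2 = -3.593

R_eq = 20.33 Ω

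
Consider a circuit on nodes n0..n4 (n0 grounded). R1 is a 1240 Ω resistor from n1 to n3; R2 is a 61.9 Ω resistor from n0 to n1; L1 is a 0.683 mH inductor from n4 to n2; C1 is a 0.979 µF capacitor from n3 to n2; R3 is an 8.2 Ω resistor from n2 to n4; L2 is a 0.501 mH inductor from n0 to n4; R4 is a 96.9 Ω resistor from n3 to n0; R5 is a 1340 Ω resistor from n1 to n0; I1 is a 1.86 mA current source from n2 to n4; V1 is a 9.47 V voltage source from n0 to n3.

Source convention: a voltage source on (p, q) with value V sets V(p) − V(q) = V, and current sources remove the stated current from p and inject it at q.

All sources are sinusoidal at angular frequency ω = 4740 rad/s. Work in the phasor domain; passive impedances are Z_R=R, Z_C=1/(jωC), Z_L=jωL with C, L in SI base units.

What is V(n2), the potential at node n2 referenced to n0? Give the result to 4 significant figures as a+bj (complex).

Apply KCL at each of the 4 non-ground nodes and solve the resulting linear system.
Node n1: branches {R1, R2, R5} → V_1 = -0.4313+0.000j
Node n2: branches {L1, C1, R3, I1} → V_2 = 0.2306-0.05634j
Node n3: branches {R1, C1, R4, V1} → V_3 = -9.470+0.000j
Node n4: branches {L1, R3, L2, I1} → V_4 = 0.1069-0.0006209j
Source currents: i(V1)=-0.1053-0.04502j

0.2306-0.05634j V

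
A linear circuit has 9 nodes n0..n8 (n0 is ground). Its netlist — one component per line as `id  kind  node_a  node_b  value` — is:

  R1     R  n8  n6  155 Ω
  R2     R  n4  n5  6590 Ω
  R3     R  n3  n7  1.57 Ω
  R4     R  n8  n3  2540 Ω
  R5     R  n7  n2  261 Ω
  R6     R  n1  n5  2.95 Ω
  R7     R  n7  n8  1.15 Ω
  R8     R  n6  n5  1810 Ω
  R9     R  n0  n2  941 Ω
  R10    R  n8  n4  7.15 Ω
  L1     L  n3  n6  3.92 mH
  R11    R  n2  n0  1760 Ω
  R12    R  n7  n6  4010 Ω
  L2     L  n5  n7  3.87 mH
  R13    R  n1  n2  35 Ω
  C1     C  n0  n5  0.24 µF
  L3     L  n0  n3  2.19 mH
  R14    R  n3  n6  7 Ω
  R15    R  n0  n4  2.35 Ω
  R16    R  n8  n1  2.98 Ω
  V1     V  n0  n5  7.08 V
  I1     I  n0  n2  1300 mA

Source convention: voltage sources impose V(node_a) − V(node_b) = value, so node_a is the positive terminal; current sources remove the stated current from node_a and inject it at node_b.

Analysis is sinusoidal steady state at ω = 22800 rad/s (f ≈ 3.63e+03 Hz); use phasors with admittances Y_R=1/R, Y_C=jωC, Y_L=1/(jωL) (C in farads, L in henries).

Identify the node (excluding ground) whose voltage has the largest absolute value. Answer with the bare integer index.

MNA unknowns: 8 node voltages V₁..V_8 plus 1 source current (V1)
R1: Y=0.006452+0.000j on G[8,6]
R2: Y=0.0001517+0.000j on G[4,5]
R3: Y=0.6369+0.000j on G[3,7]
R4: Y=0.0003937+0.000j on G[8,3]
R5: Y=0.003831+0.000j on G[7,2]
R6: Y=0.3390+0.000j on G[1,5]
R7: Y=0.8696+0.000j on G[7,8]
R8: Y=0.0005525+0.000j on G[6,5]
R9: Y=0.001063+0.000j on G[0,2]
R10: Y=0.1399+0.000j on G[8,4]
L1: Y=0.000-0.01119j on G[3,6]
R11: Y=0.0005682+0.000j on G[2,0]
R12: Y=0.0002494+0.000j on G[7,6]
L2: Y=0.000-0.01133j on G[5,7]
R13: Y=0.02857+0.000j on G[1,2]
C1: Y=0.000+0.005472j on G[0,5]
L3: Y=0.000-0.02003j on G[0,3]
R14: Y=0.1429+0.000j on G[3,6]
R15: Y=0.4255+0.000j on G[0,4]
R16: Y=0.3356+0.000j on G[8,1]
V1: row V0−V5=7.08, i_V1 at 0,5
I1: z[0]−=1.3, z[2]+=1.3
solve → V1=-2.856+0.04810j, V2=35.61+0.05462j, V3=-1.715+0.07281j, V4=-0.4627+0.02378j, V5=-7.080+0.000j, V6=-1.741+0.07169j, V7=-1.707+0.1265j, V8=-1.863+0.09614j
aux → i_V1=-1.437+0.005807j

2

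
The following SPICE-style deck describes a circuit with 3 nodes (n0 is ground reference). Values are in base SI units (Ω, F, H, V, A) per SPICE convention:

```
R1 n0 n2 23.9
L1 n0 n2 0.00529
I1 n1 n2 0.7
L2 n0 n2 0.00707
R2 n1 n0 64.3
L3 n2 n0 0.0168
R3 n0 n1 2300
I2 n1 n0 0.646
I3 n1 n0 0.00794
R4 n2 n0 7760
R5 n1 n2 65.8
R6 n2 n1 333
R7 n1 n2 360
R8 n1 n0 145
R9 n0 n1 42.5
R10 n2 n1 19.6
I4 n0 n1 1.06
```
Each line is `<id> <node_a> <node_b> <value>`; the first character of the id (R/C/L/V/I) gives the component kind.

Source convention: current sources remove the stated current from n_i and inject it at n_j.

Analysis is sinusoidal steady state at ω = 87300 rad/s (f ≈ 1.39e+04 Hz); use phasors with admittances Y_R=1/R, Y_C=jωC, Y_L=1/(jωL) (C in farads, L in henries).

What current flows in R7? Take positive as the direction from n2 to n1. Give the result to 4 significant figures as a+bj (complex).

0.01495+0.0005126j A

MNA unknowns: 2 node voltages V₁..V_2
R1: Y=0.04184+0.000j on G[0,2]
L1: Y=0.000-0.002165j on G[0,2]
I1: z[1]−=0.7, z[2]+=0.7
L2: Y=0.000-0.001620j on G[0,2]
R2: Y=0.01555+0.000j on G[1,0]
L3: Y=0.000-0.0006818j on G[2,0]
R3: Y=0.0004348+0.000j on G[0,1]
I2: z[1]−=0.646, z[0]+=0.646
I3: z[1]−=0.00794, z[0]+=0.00794
R4: Y=0.0001289+0.000j on G[2,0]
R5: Y=0.01520+0.000j on G[1,2]
R6: Y=0.003003+0.000j on G[2,1]
R7: Y=0.002778+0.000j on G[1,2]
R8: Y=0.006897+0.000j on G[1,0]
R9: Y=0.02353+0.000j on G[0,1]
R10: Y=0.05102+0.000j on G[2,1]
I4: z[0]−=1.06, z[1]+=1.06
solve → V1=2.015+0.2862j, V2=7.397+0.4708j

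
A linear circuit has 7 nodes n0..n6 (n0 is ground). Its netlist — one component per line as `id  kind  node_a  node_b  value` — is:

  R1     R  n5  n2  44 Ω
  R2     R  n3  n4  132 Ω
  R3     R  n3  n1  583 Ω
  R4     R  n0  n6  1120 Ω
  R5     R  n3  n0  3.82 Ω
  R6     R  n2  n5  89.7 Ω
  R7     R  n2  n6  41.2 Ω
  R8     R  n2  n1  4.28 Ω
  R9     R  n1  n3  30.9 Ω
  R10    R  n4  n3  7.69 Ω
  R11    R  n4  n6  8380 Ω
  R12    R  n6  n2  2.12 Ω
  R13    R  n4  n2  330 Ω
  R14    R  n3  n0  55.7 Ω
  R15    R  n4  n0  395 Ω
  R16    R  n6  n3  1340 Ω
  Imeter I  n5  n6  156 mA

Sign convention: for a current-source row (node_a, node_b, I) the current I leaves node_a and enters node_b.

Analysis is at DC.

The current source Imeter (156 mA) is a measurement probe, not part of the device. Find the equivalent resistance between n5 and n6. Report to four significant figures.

R_eq = 31.53 Ω

Element admittances at DC:
  Y(R1) = 0.02273 S between n5,n2
  Y(R2) = 0.007576 S between n3,n4
  Y(R3) = 0.001715 S between n3,n1
  Y(R4) = 0.0008929 S between n0,n6
  Y(R5) = 0.2618 S between n3,n0
  Y(R6) = 0.01115 S between n2,n5
  Y(R7) = 0.02427 S between n2,n6
  Y(R8) = 0.2336 S between n2,n1
  Y(R9) = 0.03236 S between n1,n3
  Y(R10) = 0.1300 S between n4,n3
  Y(R11) = 0.0001193 S between n4,n6
  Y(R12) = 0.4717 S between n6,n2
  Y(R13) = 0.003030 S between n4,n2
  Y(R14) = 0.01795 S between n3,n0
  Y(R15) = 0.002532 S between n4,n0
  Y(R16) = 0.0007463 S between n6,n3
  Imeter: injects 0.156 A into n6 (from n5)
Assemble and solve the 6×6 MNA system:
  V(n1)=-0.01485  V(n2)=-0.01688  V(n3)=-0.0009375  V(n4)=-0.001010  V(n5)=-4.622  V(n6)=0.2966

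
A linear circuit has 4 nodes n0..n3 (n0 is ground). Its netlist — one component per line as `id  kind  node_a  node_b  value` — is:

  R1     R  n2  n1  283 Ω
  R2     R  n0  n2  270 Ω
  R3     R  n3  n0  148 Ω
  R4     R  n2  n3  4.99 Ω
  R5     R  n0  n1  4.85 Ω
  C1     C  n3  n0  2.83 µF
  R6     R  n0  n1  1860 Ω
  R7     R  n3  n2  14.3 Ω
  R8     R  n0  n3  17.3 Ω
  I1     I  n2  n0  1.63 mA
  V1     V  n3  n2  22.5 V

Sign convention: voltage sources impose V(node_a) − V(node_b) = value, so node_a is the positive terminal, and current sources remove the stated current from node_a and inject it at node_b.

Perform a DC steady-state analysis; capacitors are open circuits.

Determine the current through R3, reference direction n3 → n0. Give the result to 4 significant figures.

0.01506 A

Apply KCL at each of the 3 non-ground nodes and solve the resulting linear system.
Node n1: branches {R1, R5, R6} → V_1 = -0.3407
Node n2: branches {R1, R2, R4, R7, I1, V1} → V_2 = -20.27
Node n3: branches {R3, R4, C1, R7, R8, V1} → V_3 = 2.229
Source currents: i(V1)=-6.226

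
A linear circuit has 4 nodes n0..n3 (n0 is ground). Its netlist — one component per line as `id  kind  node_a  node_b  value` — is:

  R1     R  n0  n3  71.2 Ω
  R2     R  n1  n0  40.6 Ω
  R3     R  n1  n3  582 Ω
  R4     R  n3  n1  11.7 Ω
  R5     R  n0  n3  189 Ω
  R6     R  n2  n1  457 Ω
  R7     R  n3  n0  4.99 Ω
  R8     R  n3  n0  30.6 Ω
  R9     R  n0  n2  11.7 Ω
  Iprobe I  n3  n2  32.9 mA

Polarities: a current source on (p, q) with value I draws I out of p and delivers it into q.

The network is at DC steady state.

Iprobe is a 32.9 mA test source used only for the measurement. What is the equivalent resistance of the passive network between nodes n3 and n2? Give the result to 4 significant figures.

R_eq = 14.94 Ω

Element admittances at DC:
  Y(R1) = 0.01404 S between n0,n3
  Y(R2) = 0.02463 S between n1,n0
  Y(R3) = 0.001718 S between n1,n3
  Y(R4) = 0.08547 S between n3,n1
  Y(R5) = 0.005291 S between n0,n3
  Y(R6) = 0.002188 S between n2,n1
  Y(R7) = 0.2004 S between n3,n0
  Y(R8) = 0.03268 S between n3,n0
  Y(R9) = 0.08547 S between n0,n2
  Iprobe: injects 0.0329 A into n2 (from n3)
Assemble and solve the 3×3 MNA system:
  V(n1)=-0.08327  V(n2)=0.3732  V(n3)=-0.1183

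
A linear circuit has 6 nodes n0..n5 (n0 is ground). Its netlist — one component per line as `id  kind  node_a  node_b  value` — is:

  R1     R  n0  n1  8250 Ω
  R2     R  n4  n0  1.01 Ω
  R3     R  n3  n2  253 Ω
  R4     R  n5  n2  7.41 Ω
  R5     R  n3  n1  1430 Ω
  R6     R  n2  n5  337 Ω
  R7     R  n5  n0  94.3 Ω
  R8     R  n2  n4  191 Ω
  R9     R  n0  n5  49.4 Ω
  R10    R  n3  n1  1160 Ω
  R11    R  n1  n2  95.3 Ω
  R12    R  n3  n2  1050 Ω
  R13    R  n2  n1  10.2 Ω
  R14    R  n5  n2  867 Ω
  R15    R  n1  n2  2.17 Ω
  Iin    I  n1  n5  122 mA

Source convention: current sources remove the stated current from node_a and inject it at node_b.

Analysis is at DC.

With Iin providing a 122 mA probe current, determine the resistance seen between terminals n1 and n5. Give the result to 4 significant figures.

MNA unknowns: 5 node voltages V₁..V_5
R1: Y=0.0001212 on G[0,1]
R2: Y=0.9901 on G[4,0]
R3: Y=0.003953 on G[3,2]
R4: Y=0.1350 on G[5,2]
R5: Y=0.0006993 on G[3,1]
R6: Y=0.002967 on G[2,5]
R7: Y=0.01060 on G[5,0]
R8: Y=0.005236 on G[2,4]
R9: Y=0.02024 on G[0,5]
R10: Y=0.0008621 on G[3,1]
R11: Y=0.01049 on G[1,2]
R12: Y=0.0009524 on G[3,2]
R13: Y=0.09804 on G[2,1]
R14: Y=0.001153 on G[5,2]
R15: Y=0.4608 on G[1,2]
Iin: z[1]−=0.122, z[5]+=0.122
solve → V1=-0.9371, V2=-0.7235, V3=-0.7751, V4=-0.003806, V5=0.1258

R_eq = 8.713 Ω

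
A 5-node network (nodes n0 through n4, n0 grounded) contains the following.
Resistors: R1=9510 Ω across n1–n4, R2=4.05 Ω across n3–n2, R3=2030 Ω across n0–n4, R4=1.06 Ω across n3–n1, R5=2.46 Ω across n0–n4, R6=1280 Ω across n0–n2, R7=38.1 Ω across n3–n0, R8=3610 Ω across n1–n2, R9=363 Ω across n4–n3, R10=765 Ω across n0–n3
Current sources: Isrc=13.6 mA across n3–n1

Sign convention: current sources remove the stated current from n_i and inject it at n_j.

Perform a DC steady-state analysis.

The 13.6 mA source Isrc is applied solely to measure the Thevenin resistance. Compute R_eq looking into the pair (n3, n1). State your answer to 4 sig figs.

R_eq = 1.060 Ω

Element admittances at DC:
  Y(R1) = 0.0001052 S between n1,n4
  Y(R2) = 0.2469 S between n3,n2
  Y(R3) = 0.0004926 S between n0,n4
  Y(R4) = 0.9434 S between n3,n1
  Y(R5) = 0.4065 S between n0,n4
  Y(R6) = 0.0007813 S between n0,n2
  Y(R7) = 0.02625 S between n3,n0
  Y(R8) = 0.0002770 S between n1,n2
  Y(R9) = 0.002755 S between n4,n3
  Y(R10) = 0.001307 S between n0,n3
  Isrc: injects 0.0136 A into n1 (from n3)
Assemble and solve the 4×4 MNA system:
  V(n1)=0.01436  V(n2)=-3.242e-05  V(n3)=-4.867e-05  V(n4)=3.357e-06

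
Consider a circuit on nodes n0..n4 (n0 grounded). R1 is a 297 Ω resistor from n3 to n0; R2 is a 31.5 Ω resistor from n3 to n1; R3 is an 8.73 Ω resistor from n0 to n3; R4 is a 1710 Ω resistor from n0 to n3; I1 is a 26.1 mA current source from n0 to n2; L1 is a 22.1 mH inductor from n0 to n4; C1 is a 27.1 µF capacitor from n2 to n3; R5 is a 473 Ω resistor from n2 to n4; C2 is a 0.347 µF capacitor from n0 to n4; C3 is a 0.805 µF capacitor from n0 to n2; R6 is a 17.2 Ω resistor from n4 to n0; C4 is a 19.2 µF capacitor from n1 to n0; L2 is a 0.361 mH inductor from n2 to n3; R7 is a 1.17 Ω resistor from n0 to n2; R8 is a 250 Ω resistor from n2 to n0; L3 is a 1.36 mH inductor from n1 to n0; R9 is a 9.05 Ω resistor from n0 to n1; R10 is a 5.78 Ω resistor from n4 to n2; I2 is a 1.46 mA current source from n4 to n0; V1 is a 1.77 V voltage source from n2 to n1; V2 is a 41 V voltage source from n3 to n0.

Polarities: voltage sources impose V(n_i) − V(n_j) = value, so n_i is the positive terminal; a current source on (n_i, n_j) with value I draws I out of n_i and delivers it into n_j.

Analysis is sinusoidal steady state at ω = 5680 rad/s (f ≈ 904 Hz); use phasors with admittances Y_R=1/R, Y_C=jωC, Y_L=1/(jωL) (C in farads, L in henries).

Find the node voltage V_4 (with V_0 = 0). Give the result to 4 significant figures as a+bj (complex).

4.218-8.397j V

Element admittances at ω=5680 rad/s:
  Y(R1) = 0.003367+0.000j S between n3,n0
  Y(R2) = 0.03175+0.000j S between n3,n1
  Y(R3) = 0.1145+0.000j S between n0,n3
  Y(R4) = 0.0005848+0.000j S between n0,n3
  I1: injects 0.0261 A into n2 (from n0)
  Y(L1) = 0.000-0.007966j S between n0,n4
  Y(C1) = 0.000+0.1539j S between n2,n3
  Y(R5) = 0.002114+0.000j S between n2,n4
  Y(C2) = 0.000+0.001971j S between n0,n4
  Y(C3) = 0.000+0.004572j S between n0,n2
  Y(R6) = 0.05814+0.000j S between n4,n0
  Y(C4) = 0.000+0.1091j S between n1,n0
  Y(L2) = 0.000-0.4877j S between n2,n3
  Y(R7) = 0.8547+0.000j S between n0,n2
  Y(R8) = 0.004000+0.000j S between n2,n0
  Y(L3) = 0.000-0.1295j S between n1,n0
  Y(R9) = 0.1105+0.000j S between n0,n1
  Y(R10) = 0.1730+0.000j S between n4,n2
  I2: injects 0.00146 A into n0 (from n4)
  V1: constraint V(n2)−V(n1) = 1.77
  V2: constraint V(n3)−V(n0) = 41
Assemble and solve the 6×6 MNA system:
  V(n1)=3.569-11.33j  V(n2)=5.339-11.33j  V(n3)=41.00+0.000j  V(n4)=4.218-8.397j
  i(V1)=-1.025-1.684j  i(V2)=-9.828+11.54j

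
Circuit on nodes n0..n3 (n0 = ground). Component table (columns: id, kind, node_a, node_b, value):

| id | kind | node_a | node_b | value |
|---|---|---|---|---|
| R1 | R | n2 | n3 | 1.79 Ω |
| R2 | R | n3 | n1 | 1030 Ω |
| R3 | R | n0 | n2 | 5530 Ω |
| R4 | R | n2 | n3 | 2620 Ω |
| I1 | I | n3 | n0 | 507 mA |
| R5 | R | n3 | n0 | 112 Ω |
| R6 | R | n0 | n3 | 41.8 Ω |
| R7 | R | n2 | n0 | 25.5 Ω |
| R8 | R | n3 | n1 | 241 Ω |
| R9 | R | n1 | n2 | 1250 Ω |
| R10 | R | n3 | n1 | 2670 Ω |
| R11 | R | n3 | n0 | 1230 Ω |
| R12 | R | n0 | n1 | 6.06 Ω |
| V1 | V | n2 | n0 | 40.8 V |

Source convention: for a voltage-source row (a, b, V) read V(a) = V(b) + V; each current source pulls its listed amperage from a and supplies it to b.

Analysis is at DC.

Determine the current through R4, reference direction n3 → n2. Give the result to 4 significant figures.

-0.001338 A

Apply KCL at each of the 3 non-ground nodes and solve the resulting linear system.
Node n1: branches {R2, R8, R9, R10, R12} → V_1 = 1.387
Node n2: branches {R1, R3, R4, R7, R9, V1} → V_2 = 40.80
Node n3: branches {R1, R2, R4, I1, R5, R6, R8, R10, R11} → V_3 = 37.29
Source currents: i(V1)=-3.599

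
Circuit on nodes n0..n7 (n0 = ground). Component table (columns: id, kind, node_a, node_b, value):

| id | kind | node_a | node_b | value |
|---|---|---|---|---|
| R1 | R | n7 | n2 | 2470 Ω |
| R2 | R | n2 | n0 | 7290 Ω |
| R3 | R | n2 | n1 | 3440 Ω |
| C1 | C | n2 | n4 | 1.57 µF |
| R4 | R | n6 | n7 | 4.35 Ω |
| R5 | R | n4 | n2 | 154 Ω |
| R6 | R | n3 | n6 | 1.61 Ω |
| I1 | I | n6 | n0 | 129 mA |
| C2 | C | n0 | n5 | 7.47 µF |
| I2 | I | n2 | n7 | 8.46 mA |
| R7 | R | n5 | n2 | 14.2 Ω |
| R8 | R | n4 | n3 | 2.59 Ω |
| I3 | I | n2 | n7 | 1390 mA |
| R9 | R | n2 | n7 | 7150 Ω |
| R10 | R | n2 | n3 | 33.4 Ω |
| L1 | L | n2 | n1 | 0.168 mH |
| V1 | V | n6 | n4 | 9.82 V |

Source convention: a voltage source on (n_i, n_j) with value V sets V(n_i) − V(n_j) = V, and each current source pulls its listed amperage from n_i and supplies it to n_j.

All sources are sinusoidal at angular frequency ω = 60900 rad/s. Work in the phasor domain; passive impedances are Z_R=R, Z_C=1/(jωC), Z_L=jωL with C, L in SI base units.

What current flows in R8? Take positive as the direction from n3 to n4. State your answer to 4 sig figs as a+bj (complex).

Element admittances at ω=60900 rad/s:
  Y(R1) = 0.0004049+0.000j S between n7,n2
  Y(R2) = 0.0001372+0.000j S between n2,n0
  Y(R3) = 0.0002907+0.000j S between n2,n1
  Y(C1) = 0.000+0.09561j S between n2,n4
  Y(R4) = 0.2299+0.000j S between n6,n7
  Y(R5) = 0.006494+0.000j S between n4,n2
  Y(R6) = 0.6211+0.000j S between n3,n6
  I1: injects 0.129 A into n0 (from n6)
  Y(C2) = 0.000+0.4549j S between n0,n5
  I2: injects 0.00846 A into n7 (from n2)
  Y(R7) = 0.07042+0.000j S between n5,n2
  Y(R8) = 0.3861+0.000j S between n4,n3
  I3: injects 1.39 A into n7 (from n2)
  Y(R9) = 0.0001399+0.000j S between n2,n7
  Y(R10) = 0.02994+0.000j S between n2,n3
  Y(L1) = 0.000-0.09774j S between n2,n1
  V1: constraint V(n6)−V(n4) = 9.82
Assemble and solve the 8×8 MNA system:
  V(n1)=-1.828+0.2825j  V(n2)=-1.828+0.2825j  V(n3)=7.694-9.360j  V(n4)=1.922-9.646j  V(n5)=-8.517e-05+0.2830j  V(n6)=11.74-9.646j  V(n7)=17.78-9.623j
  i(V1)=-1.255+0.1834j

2.229+0.1107j A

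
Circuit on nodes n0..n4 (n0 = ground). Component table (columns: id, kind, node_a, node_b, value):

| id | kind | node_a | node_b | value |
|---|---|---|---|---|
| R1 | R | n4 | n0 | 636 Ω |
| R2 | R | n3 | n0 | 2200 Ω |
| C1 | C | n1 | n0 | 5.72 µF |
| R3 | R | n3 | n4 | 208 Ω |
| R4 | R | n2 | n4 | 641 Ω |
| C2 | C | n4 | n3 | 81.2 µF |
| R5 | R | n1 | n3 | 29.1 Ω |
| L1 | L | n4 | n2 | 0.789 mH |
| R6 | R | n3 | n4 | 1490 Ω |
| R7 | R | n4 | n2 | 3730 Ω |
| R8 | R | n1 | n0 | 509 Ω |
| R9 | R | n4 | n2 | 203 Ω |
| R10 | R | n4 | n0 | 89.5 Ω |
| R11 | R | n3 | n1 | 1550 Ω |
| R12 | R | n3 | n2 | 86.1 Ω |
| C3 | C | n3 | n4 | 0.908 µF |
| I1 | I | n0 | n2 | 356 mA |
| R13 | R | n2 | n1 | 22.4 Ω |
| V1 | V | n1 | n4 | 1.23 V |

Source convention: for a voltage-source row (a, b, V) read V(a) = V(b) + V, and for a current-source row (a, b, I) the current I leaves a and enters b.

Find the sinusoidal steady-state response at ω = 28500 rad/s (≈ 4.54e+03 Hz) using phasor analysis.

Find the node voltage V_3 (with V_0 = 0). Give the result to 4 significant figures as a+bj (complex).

-1.003-2.304j V

Element admittances at ω=28500 rad/s:
  Y(R1) = 0.001572+0.000j S between n4,n0
  Y(R2) = 0.0004545+0.000j S between n3,n0
  Y(C1) = 0.000+0.1630j S between n1,n0
  Y(R3) = 0.004808+0.000j S between n3,n4
  Y(R4) = 0.001560+0.000j S between n2,n4
  Y(C2) = 0.000+2.314j S between n4,n3
  Y(R5) = 0.03436+0.000j S between n1,n3
  Y(L1) = 0.000-0.04447j S between n4,n2
  Y(R6) = 0.0006711+0.000j S between n3,n4
  Y(R7) = 0.0002681+0.000j S between n4,n2
  Y(R8) = 0.001965+0.000j S between n1,n0
  Y(R9) = 0.004926+0.000j S between n4,n2
  Y(R10) = 0.01117+0.000j S between n4,n0
  Y(R11) = 0.0006452+0.000j S between n3,n1
  Y(R12) = 0.01161+0.000j S between n3,n2
  Y(C3) = 0.000+0.02588j S between n3,n4
  I1: injects 0.356 A into n2 (from n0)
  Y(R13) = 0.04464+0.000j S between n2,n1
  V1: constraint V(n1)−V(n4) = 1.23
Assemble and solve the 5×5 MNA system:
  V(n1)=0.2107-2.264j  V(n2)=3.339+0.8050j  V(n3)=-1.003-2.304j  V(n4)=-1.019-2.264j
  i(V1)=-0.2723+0.1057j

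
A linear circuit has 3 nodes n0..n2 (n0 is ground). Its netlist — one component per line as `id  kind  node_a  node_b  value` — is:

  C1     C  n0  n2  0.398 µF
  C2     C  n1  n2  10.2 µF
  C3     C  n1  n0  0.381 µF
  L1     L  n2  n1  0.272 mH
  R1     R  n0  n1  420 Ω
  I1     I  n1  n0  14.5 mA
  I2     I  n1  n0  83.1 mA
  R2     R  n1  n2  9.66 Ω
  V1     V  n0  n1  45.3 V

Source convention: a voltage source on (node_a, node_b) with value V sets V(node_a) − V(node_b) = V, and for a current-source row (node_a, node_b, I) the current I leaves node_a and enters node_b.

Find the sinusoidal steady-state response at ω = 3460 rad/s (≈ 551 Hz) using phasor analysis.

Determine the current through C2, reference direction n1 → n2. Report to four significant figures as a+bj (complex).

MNA unknowns: 2 node voltages V₁..V_2 plus 1 source current (V1)
C1: Y=0.000+0.001377j on G[0,2]
C2: Y=0.000+0.03529j on G[1,2]
C3: Y=0.000+0.001318j on G[1,0]
L1: Y=0.000-1.063j on G[2,1]
R1: Y=0.002381+0.000j on G[0,1]
I1: z[1]−=0.0145, z[0]+=0.0145
I2: z[1]−=0.0831, z[0]+=0.0831
R2: Y=0.1035+0.000j on G[1,2]
V1: row V0−V1=45.3, i_V1 at 0,1
solve → V1=-45.30+0.000j, V2=-45.36+0.006074j
aux → i_V1=-0.01027-0.1222j

0.0002144+0.002124j A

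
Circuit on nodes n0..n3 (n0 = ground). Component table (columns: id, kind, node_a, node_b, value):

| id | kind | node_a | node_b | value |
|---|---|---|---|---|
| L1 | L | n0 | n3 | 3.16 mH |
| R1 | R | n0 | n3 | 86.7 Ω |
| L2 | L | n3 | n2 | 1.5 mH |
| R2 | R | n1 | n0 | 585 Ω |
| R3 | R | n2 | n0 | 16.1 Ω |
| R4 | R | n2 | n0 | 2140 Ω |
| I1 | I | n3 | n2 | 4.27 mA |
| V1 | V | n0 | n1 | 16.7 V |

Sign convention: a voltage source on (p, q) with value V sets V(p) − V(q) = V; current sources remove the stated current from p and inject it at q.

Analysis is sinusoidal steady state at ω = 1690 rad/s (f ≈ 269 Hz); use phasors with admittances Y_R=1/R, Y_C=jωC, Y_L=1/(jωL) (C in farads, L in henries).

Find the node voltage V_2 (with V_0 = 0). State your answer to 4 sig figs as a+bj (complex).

MNA unknowns: 3 node voltages V₁..V_3 plus 1 source current (V1)
L1: Y=0.000-0.1873j on G[0,3]
R1: Y=0.01153+0.000j on G[0,3]
L2: Y=0.000-0.3945j on G[3,2]
R2: Y=0.001709+0.000j on G[1,0]
R3: Y=0.06211+0.000j on G[2,0]
R4: Y=0.0004673+0.000j on G[2,0]
I1: z[3]−=0.00427, z[2]+=0.00427
V1: row V0−V1=16.7, i_V1 at 0,1
solve → V1=-16.70+0.000j, V2=0.004147+0.008609j, V3=0.002781-0.001557j
aux → i_V1=-0.02855+0.000j

0.004147+0.008609j V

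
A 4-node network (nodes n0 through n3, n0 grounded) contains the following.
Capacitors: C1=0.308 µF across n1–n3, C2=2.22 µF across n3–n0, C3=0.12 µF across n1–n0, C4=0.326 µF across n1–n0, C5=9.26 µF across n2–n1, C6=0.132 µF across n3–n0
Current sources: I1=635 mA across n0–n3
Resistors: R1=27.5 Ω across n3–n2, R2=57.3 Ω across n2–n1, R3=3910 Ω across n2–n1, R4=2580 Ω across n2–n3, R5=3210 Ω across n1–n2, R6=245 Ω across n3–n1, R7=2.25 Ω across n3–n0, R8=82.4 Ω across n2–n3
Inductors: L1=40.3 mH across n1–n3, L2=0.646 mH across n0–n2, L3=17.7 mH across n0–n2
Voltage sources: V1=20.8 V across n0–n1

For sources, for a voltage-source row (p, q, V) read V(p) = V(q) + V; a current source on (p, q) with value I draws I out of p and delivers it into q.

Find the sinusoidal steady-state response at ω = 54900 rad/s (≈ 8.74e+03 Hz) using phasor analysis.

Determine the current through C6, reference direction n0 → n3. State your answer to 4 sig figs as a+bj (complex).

-0.003969+0.008692j A

MNA unknowns: 3 node voltages V₁..V_3 plus 1 source current (V1)
C1: Y=0.000+0.01691j on G[1,3]
I1: z[0]−=0.635, z[3]+=0.635
R1: Y=0.03636+0.000j on G[3,2]
L1: Y=0.000-0.0004520j on G[1,3]
L2: Y=0.000-0.02820j on G[0,2]
R2: Y=0.01745+0.000j on G[2,1]
C2: Y=0.000+0.1219j on G[3,0]
R3: Y=0.0002558+0.000j on G[2,1]
R4: Y=0.0003876+0.000j on G[2,3]
C3: Y=0.000+0.006588j on G[1,0]
R5: Y=0.0003115+0.000j on G[1,2]
R6: Y=0.004082+0.000j on G[3,1]
R7: Y=0.4444+0.000j on G[3,0]
C4: Y=0.000+0.01790j on G[1,0]
C5: Y=0.000+0.5084j on G[2,1]
R8: Y=0.01214+0.000j on G[2,3]
C6: Y=0.000+0.007247j on G[3,0]
L3: Y=0.000-0.001029j on G[0,2]
V1: row V0−V1=20.8, i_V1 at 0,1
solve → V1=-20.80+0.000j, V2=-21.83-2.143j, V3=-1.199-0.5477j
aux → i_V1=-1.160-0.2698j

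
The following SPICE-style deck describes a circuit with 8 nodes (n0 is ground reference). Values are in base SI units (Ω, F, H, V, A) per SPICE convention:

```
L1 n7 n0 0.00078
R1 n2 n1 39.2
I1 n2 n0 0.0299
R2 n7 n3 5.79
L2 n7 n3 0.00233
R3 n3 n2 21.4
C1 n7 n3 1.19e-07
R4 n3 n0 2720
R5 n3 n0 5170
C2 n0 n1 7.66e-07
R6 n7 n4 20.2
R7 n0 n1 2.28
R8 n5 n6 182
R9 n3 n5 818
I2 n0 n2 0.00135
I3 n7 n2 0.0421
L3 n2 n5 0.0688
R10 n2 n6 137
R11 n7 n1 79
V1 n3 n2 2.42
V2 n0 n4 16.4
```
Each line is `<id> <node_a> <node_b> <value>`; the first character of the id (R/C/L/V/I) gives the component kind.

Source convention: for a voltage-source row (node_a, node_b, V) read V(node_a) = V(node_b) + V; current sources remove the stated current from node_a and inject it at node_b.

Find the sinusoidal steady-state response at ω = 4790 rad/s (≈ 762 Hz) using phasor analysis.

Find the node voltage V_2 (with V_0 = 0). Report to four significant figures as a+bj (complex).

-2.974-2.245j V

Element admittances at ω=4790 rad/s:
  Y(L1) = 0.000-0.2677j S between n7,n0
  Y(R1) = 0.02551+0.000j S between n2,n1
  I1: injects 0.0299 A into n0 (from n2)
  Y(R2) = 0.1727+0.000j S between n7,n3
  Y(L2) = 0.000-0.08960j S between n7,n3
  Y(R3) = 0.04673+0.000j S between n3,n2
  Y(C1) = 0.000+0.0005700j S between n7,n3
  Y(R4) = 0.0003676+0.000j S between n3,n0
  Y(R5) = 0.0001934+0.000j S between n3,n0
  Y(C2) = 0.000+0.003669j S between n0,n1
  Y(R6) = 0.04950+0.000j S between n7,n4
  Y(R7) = 0.4386+0.000j S between n0,n1
  Y(R8) = 0.005495+0.000j S between n5,n6
  Y(R9) = 0.001222+0.000j S between n3,n5
  I2: injects 0.00135 A into n2 (from n0)
  I3: injects 0.0421 A into n2 (from n7)
  Y(L3) = 0.000-0.003034j S between n2,n5
  Y(R10) = 0.007299+0.000j S between n2,n6
  Y(R11) = 0.01266+0.000j S between n7,n1
  V1: constraint V(n3)−V(n2) = 2.42
  V2: constraint V(n0)−V(n4) = 16.4
Assemble and solve the 9×9 MNA system:
  V(n1)=-0.1823-0.1902j  V(n2)=-2.974-2.245j  V(n3)=-0.5542-2.245j  V(n4)=-16.40+0.000j  V(n5)=-2.517-1.927j  V(n6)=-2.778-2.109j  V(n7)=-0.8168-2.692j
  i(V1)=-0.2003-0.05204j  i(V2)=-0.7714+0.1333j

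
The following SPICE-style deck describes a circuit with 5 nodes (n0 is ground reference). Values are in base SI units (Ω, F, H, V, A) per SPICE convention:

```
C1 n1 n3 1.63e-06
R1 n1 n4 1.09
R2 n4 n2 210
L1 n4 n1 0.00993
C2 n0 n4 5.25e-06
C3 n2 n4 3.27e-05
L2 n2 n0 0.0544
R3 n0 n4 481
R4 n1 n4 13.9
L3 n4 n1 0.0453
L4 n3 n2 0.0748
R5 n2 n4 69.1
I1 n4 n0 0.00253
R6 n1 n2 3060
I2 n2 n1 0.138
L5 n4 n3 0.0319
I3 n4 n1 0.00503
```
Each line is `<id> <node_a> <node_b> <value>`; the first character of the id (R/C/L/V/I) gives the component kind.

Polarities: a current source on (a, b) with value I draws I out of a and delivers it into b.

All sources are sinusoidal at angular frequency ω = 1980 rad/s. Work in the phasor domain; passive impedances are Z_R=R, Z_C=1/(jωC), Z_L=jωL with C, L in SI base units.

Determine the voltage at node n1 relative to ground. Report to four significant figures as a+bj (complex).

Element admittances at ω=1980 rad/s:
  Y(C1) = 0.000+0.003227j S between n1,n3
  Y(R1) = 0.9174+0.000j S between n1,n4
  Y(R2) = 0.004762+0.000j S between n4,n2
  Y(L1) = 0.000-0.05086j S between n4,n1
  Y(C2) = 0.000+0.01039j S between n0,n4
  Y(C3) = 0.000+0.06475j S between n2,n4
  Y(L2) = 0.000-0.009284j S between n2,n0
  Y(R3) = 0.002079+0.000j S between n0,n4
  Y(R4) = 0.07194+0.000j S between n1,n4
  Y(L3) = 0.000-0.01115j S between n4,n1
  Y(L4) = 0.000-0.006752j S between n3,n2
  Y(R5) = 0.01447+0.000j S between n2,n4
  I1: injects 0.00253 A into n0 (from n4)
  Y(R6) = 0.0003268+0.000j S between n1,n2
  I2: injects 0.138 A into n1 (from n2)
  Y(L5) = 0.000-0.01583j S between n4,n3
  I3: injects 0.00503 A into n1 (from n4)
Assemble and solve the 4×4 MNA system:
  V(n1)=-8.502-4.335j  V(n2)=-10.65-3.197j  V(n3)=-9.368-3.943j  V(n4)=-8.644-4.341j

-8.502-4.335j V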